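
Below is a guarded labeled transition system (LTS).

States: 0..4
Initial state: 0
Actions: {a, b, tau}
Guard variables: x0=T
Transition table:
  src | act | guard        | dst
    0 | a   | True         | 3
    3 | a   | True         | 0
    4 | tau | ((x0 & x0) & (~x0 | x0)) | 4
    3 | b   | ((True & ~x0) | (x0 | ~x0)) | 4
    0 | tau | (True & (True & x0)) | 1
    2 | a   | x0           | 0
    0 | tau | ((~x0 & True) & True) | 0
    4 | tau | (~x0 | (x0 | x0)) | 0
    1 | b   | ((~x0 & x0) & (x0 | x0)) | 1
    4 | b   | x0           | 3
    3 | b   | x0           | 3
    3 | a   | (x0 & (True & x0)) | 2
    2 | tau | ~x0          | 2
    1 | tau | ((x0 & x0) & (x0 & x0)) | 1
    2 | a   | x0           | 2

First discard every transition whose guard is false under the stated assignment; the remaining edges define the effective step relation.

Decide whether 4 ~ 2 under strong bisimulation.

Bisimulation quotient by refinement:
  round 0: {{0,1,2,3,4}}
  round 1: {{0},{1},{2},{3},{4}}
stable after 2 split(s): 5 block(s)
[4]={4}  [2]={2}

Answer: NOT BISIMILAR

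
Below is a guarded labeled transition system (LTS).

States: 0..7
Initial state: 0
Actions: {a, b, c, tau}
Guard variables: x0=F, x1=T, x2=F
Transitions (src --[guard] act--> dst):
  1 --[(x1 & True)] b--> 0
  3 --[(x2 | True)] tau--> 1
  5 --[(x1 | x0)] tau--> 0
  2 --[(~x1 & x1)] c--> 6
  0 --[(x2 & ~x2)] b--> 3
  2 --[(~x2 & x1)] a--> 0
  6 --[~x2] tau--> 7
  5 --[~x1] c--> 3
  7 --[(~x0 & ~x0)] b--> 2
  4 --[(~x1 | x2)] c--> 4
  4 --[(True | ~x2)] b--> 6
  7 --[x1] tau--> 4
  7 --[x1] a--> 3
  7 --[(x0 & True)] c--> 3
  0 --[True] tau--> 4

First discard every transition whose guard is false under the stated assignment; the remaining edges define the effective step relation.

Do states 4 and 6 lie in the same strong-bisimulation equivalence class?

Answer: NOT BISIMILAR

Trace:
Bisimulation quotient by refinement:
  P[0] = {{0,1,2,3,4,5,6,7}}
  P[1] = {{0,3,5,6},{1,4},{2},{7}}
  P[2] = {{0,3},{1,4},{2},{5},{6},{7}}
  P[3] = {{0,3},{1},{2},{4},{5},{6},{7}}
  P[4] = {{0},{1},{2},{3},{4},{5},{6},{7}}
stable after 5 split(s): 8 block(s)
4∈{4}, 6∈{6}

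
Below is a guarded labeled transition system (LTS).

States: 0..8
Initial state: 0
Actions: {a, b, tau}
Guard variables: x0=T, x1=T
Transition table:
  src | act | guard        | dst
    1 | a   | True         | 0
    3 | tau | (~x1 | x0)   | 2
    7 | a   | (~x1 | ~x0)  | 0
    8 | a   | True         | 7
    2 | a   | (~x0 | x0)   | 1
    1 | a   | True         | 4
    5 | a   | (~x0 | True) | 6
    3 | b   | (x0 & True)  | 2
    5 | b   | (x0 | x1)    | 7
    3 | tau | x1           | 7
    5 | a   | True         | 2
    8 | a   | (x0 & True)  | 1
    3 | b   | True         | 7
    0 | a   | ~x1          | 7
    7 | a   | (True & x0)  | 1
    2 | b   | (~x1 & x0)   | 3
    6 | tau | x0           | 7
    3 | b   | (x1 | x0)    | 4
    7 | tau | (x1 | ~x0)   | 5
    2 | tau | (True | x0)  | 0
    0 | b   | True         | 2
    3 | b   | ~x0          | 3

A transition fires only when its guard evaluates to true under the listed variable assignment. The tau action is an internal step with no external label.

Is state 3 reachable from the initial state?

18 transition(s) survive guard evaluation.
L0 = {0}
L1 = {2}  now seen {0,2}
L2 = {1}  now seen {0,1,2}
L3 = {4}  now seen {0,1,2,4}
Reach set: {0,1,2,4}

Answer: UNREACHABLE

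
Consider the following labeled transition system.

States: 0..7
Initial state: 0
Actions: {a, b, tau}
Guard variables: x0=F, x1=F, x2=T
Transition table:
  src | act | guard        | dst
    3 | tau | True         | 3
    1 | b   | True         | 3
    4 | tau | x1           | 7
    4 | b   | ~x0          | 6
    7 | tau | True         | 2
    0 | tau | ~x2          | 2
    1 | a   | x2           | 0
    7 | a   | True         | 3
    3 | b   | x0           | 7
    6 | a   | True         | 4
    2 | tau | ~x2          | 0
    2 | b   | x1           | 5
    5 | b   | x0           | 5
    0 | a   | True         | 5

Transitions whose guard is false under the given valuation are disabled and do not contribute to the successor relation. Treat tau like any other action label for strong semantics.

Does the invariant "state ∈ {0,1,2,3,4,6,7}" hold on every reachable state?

Answer: INVARIANT VIOLATED at state 5

Working:
Safe = {0,1,2,3,4,6,7}
Reachable = {0,5}
  0: ✓
  5: VIOLATES
reach 5 via a — violates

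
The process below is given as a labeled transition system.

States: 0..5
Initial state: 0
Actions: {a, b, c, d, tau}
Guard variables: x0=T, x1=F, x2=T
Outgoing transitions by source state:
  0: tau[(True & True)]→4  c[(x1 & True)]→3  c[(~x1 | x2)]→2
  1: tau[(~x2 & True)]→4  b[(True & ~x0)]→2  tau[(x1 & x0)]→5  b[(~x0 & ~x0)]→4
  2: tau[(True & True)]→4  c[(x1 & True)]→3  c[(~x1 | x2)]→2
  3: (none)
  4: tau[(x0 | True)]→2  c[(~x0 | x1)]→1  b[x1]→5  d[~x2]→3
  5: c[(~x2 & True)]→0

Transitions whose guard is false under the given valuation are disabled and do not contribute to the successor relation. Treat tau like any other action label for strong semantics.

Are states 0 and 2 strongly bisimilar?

Refine partition for ~:
  P[0] = {{0,1,2,3,4,5}}
  P[1] = {{0,2},{1,3,5},{4}}
Fixed point at round 2; 3 class(es).
0∈{0,2}, 2∈{0,2}

Answer: BISIMILAR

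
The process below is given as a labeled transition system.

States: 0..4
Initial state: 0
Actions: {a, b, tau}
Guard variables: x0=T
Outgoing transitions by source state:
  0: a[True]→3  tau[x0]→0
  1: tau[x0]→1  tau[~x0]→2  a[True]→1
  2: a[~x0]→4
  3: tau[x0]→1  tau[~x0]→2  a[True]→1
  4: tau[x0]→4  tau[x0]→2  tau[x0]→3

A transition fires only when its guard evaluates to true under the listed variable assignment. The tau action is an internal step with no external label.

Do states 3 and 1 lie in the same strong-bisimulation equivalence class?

Answer: BISIMILAR

Analysis:
Refine partition for ~:
  round 0: {{0,1,2,3,4}}
  round 1: {{0,1,3},{2},{4}}
3 equivalence class(es) (converged in 2)
[3]={0,1,3}  [1]={0,1,3}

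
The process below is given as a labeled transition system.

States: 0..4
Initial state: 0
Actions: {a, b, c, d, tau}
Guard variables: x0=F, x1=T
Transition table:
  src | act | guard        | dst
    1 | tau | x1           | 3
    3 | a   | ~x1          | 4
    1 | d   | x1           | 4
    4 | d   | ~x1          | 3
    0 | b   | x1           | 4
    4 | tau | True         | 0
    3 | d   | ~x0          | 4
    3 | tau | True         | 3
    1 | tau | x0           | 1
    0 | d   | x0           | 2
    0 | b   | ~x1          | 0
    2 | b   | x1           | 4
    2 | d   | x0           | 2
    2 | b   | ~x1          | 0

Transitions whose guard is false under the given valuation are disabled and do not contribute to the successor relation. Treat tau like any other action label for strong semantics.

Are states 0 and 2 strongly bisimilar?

Refine partition for ~:
  P[0] = {{0,1,2,3,4}}
  P[1] = {{0,2},{1,3},{4}}
3 equivalence class(es) (converged in 2)
[0]={0,2}  [2]={0,2}

Answer: BISIMILAR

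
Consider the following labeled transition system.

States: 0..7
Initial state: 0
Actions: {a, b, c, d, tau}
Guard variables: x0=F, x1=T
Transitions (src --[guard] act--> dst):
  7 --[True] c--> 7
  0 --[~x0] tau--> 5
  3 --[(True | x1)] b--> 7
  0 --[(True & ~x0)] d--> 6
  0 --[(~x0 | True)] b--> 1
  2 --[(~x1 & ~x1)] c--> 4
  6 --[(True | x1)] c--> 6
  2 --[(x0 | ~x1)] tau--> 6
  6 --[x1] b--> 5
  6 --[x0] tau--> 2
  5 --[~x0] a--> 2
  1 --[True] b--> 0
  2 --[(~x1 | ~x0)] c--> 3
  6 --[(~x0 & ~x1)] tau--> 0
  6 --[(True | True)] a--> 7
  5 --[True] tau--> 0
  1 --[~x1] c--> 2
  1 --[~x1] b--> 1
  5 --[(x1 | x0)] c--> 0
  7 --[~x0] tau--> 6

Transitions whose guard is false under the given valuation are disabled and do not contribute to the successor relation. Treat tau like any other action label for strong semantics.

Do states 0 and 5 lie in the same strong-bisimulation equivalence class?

Bisimulation quotient by refinement:
  round 0: {{0,1,2,3,4,5,6,7}}
  round 1: {{0},{1,3},{2},{4},{5},{6},{7}}
  round 2: {{0},{1},{2},{3},{4},{5},{6},{7}}
Fixed point at round 3; 8 class(es).
[0]={0}  [5]={5}

Answer: NOT BISIMILAR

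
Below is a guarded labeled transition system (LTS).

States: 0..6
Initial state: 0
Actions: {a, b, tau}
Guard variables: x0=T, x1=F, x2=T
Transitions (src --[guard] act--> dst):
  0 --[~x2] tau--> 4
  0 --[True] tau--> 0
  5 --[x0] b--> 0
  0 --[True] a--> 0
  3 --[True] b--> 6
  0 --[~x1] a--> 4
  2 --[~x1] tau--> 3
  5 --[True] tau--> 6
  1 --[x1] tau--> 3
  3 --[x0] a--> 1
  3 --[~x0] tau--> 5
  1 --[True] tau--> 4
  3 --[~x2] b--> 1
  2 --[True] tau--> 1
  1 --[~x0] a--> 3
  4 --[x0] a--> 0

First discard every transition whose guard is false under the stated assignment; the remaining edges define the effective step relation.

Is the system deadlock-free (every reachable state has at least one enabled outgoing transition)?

Answer: DEADLOCK-FREE

Analysis:
Reach set: {0,4}
  0: a→0  a→4  tau→0  [3 exit(s)]
  4: a→0  [1 exit(s)]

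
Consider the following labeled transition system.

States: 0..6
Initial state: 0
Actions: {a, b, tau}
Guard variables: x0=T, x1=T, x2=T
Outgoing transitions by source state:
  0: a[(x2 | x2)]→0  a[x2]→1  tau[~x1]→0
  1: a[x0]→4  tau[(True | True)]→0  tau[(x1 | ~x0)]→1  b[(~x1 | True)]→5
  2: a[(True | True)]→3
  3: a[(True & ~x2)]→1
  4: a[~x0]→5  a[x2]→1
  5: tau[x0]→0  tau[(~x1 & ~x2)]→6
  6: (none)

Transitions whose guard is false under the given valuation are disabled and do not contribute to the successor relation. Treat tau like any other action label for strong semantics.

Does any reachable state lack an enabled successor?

Answer: DEADLOCK-FREE

Trace:
Reachable = {0,1,4,5}
  0: a→0  a→1  [2 out]
  1: a→4  b→5  tau→0  tau→1  [4 out]
  4: a→1  [1 out]
  5: tau→0  [1 out]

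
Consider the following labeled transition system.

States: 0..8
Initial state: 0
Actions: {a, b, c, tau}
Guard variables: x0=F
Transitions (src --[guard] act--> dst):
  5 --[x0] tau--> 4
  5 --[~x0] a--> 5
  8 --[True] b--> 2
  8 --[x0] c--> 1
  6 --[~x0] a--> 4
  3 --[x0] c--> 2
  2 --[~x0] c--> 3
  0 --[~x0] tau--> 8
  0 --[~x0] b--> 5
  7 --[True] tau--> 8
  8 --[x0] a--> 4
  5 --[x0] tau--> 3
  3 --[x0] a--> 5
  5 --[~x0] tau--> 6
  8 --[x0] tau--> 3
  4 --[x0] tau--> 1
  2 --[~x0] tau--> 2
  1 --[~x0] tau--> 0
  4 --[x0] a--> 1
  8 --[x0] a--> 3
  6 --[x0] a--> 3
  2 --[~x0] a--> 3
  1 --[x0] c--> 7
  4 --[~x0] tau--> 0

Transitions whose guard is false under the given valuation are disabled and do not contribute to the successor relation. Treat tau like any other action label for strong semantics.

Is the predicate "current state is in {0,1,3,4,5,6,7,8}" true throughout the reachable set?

Answer: INVARIANT VIOLATED at state 2

Trace:
Inv-set: {0,1,3,4,5,6,7,8}
Reach set: {0,2,3,4,5,6,8}
  0: ✓
  2: ✗ unsafe
  3: ✓
  4: ✓
  5: ✓
  6: ✓
  8: ✓
counterexample path to 2: tau·b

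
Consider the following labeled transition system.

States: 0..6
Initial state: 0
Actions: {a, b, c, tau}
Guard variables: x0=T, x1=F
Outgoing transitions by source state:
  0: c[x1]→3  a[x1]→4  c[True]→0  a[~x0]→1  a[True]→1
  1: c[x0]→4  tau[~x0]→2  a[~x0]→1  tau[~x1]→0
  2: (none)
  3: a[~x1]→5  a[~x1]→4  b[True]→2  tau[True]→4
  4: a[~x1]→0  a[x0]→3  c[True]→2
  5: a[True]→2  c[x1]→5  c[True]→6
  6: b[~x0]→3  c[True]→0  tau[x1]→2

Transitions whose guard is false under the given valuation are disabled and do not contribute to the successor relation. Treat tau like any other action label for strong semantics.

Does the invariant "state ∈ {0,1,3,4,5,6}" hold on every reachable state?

Allowed set {0,1,3,4,5,6}
R = {0,1,2,3,4,5,6}
  0: safe
  1: safe
  2: VIOLATES
  3: safe
  4: safe
  5: safe
  6: safe
reach 2 via a·c·c — violates

Answer: INVARIANT VIOLATED at state 2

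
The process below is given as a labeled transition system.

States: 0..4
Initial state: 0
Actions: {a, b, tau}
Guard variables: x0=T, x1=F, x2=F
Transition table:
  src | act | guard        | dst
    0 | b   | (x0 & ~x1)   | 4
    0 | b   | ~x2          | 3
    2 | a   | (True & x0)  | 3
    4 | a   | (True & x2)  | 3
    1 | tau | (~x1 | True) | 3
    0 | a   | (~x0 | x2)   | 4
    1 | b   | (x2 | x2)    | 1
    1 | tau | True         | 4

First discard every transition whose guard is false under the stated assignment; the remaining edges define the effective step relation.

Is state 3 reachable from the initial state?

Answer: REACHABLE

Working:
Guard filter leaves 5 enabled edge(s).
depth 0: {0}
depth 1: {3,4}  now seen {0,3,4}
R = {0,3,4}
trace reaching 3: b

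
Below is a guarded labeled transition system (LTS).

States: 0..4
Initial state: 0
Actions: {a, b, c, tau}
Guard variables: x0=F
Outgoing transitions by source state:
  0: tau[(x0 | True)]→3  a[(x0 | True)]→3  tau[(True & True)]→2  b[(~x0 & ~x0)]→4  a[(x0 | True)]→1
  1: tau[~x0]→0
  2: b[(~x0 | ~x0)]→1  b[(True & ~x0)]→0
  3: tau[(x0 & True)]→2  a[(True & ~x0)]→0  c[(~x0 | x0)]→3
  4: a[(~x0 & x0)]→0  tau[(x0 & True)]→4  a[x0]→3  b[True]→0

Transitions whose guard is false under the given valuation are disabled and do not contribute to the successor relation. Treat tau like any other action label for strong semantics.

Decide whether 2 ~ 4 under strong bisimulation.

Answer: NOT BISIMILAR

Analysis:
Compute ~ classes (split until stable):
  P[0] = {{0,1,2,3,4}}
  P[1] = {{0},{1},{2,4},{3}}
  P[2] = {{0},{1},{2},{3},{4}}
5 equivalence class(es) (converged in 3)
2∈{2}, 4∈{4}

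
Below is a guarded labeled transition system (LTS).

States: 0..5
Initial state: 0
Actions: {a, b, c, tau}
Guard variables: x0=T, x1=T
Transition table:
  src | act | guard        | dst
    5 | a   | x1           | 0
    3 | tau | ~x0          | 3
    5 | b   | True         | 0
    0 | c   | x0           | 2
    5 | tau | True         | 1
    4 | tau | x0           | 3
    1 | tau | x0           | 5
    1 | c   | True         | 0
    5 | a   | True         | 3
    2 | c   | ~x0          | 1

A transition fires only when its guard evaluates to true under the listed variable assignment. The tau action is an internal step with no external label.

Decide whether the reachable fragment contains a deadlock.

Reach set: {0,2}
  0: c→2  [deg 1]
  2: ∅  [STUCK]
trace reaching 2: c

Answer: DEADLOCK at state 2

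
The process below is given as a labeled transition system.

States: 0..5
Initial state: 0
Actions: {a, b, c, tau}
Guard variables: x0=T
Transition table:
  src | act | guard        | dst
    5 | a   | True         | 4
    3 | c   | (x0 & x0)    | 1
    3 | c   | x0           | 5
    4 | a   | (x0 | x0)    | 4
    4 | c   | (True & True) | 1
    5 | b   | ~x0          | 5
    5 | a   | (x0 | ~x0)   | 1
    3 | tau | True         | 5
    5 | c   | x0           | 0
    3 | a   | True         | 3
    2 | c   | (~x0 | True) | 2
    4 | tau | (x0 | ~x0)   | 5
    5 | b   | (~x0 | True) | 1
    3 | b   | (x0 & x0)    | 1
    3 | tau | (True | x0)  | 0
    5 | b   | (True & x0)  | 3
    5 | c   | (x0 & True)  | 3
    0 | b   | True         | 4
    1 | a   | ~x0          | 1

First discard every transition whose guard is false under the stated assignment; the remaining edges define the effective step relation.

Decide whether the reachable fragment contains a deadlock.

R = {0,1,3,4,5}
  0: b→4  [deg 1]
  1: ∅  [no exit]
  3: a→3  b→1  c→1  c→5  tau→0  tau→5  [deg 6]
  4: a→4  c→1  tau→5  [deg 3]
  5: a→1  a→4  b→1  b→3  c→0  c→3  [deg 6]
witness 1: b·c

Answer: DEADLOCK at state 1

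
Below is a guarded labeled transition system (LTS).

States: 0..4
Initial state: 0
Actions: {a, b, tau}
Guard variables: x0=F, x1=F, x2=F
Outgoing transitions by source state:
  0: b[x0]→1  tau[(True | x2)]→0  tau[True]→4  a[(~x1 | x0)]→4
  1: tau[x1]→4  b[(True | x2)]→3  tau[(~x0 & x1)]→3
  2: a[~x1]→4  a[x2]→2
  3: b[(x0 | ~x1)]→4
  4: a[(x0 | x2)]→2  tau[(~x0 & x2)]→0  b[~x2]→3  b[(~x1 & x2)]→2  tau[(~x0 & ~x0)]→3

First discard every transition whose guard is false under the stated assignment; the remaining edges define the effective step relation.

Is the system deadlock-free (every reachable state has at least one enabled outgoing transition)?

Answer: DEADLOCK-FREE

Working:
Reach set: {0,3,4}
  0: a→4  tau→0  tau→4  [3 out]
  3: b→4  [1 out]
  4: b→3  tau→3  [2 out]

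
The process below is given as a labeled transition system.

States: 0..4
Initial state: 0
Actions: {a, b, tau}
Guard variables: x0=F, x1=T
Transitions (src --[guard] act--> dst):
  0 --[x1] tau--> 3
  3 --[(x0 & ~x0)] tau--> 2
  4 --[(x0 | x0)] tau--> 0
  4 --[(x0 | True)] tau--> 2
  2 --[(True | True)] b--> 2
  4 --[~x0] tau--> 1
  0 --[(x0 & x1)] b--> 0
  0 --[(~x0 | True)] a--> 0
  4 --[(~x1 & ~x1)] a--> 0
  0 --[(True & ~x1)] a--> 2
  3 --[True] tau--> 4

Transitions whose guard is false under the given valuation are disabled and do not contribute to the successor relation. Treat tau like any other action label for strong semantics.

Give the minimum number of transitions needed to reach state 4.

Answer: 2

Trace:
Breadth-first toward 4:
  L0 = {0}
  L1 = {3}
  L2 = {4}
depth(4)=2, e.g. tau·tau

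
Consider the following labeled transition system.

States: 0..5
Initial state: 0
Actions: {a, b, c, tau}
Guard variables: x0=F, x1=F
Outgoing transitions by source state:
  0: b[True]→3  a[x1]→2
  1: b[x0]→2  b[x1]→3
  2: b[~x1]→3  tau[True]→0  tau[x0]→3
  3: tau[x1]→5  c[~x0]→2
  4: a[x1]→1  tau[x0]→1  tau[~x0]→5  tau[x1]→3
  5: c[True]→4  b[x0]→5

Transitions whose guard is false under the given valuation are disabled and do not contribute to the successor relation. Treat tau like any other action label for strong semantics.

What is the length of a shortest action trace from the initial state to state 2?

Answer: 2

Trace:
Breadth-first toward 2:
  depth 0: {0}
  depth 1: {3}
  depth 2: {2}
2 enters at depth 2; path b·c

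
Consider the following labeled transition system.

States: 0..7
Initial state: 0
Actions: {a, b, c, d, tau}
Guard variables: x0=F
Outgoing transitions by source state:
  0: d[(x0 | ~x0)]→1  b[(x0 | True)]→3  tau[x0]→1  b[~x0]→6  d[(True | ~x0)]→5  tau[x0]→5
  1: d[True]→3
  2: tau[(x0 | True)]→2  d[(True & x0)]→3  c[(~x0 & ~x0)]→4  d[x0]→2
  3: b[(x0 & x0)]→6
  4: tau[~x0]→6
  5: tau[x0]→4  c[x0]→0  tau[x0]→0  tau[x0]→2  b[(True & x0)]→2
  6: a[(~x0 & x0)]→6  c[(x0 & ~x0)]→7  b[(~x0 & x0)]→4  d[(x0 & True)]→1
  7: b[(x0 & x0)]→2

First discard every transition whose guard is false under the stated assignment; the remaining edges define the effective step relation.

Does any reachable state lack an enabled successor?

Answer: DEADLOCK at state 3

Trace:
Reachable = {0,1,3,5,6}
  0: b→3  b→6  d→1  d→5  [4 out]
  1: d→3  [1 out]
  3: ∅  [STUCK]
  5: ∅  [STUCK]
  6: ∅  [STUCK]
witness 3: b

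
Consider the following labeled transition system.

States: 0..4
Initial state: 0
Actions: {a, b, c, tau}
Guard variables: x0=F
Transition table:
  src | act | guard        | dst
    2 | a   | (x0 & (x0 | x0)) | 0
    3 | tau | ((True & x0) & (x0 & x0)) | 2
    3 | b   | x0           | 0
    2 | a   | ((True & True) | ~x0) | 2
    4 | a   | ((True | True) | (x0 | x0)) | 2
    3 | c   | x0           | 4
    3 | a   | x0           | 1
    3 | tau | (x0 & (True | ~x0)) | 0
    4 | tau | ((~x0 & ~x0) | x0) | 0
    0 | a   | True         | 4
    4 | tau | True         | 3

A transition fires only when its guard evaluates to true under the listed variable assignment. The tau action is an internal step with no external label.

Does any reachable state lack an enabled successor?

R = {0,2,3,4}
  0: a→4  [1 exit(s)]
  2: a→2  [1 exit(s)]
  3: ∅  [no exit]
  4: a→2  tau→0  tau→3  [3 exit(s)]
trace reaching 3: a·tau

Answer: DEADLOCK at state 3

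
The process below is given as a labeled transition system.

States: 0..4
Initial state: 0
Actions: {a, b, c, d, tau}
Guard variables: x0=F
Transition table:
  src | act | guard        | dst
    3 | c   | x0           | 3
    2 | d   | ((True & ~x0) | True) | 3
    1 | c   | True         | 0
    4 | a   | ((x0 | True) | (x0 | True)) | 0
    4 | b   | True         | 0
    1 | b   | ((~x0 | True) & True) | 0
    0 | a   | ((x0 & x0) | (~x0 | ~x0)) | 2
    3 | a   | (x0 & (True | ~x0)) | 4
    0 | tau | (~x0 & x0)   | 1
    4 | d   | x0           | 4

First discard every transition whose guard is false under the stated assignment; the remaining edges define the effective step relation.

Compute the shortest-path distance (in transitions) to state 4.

Breadth-first toward 4:
  depth 0: {0}
  depth 1: {2}
  depth 2: {3}
4 never appears.

Answer: UNREACHABLE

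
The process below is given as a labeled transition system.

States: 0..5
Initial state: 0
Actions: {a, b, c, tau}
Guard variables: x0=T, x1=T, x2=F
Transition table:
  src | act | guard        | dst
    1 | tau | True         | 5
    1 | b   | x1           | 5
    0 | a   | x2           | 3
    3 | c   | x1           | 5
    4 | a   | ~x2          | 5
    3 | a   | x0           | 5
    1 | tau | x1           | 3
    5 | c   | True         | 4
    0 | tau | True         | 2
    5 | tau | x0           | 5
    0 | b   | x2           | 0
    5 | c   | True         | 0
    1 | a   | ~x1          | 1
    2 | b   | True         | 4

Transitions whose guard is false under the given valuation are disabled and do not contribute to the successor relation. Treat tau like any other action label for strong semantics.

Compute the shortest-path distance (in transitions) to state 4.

Answer: 2

Analysis:
BFS to 4:
  Layer 0: {0}
  Layer 1: {2}
  Layer 2: {4}
first hit 4 at d=2 via tau·b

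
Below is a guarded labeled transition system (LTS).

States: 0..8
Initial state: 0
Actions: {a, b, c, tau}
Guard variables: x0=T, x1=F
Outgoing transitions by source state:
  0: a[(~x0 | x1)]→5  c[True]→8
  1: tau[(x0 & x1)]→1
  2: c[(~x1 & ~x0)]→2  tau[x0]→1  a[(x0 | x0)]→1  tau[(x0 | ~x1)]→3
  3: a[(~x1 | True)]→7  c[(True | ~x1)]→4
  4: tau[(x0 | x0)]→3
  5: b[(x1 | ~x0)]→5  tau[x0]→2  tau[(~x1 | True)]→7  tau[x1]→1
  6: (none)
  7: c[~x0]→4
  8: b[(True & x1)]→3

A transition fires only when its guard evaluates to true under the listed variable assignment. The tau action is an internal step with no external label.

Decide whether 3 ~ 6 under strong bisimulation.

Compute ~ classes (split until stable):
  P[0] = {{0,1,2,3,4,5,6,7,8}}
  P[1] = {{0},{1,6,7,8},{2},{3},{4,5}}
  P[2] = {{0},{1,6,7,8},{2},{3},{4},{5}}
stable after 3 split(s): 6 block(s)
3∈{3}, 6∈{1,6,7,8}

Answer: NOT BISIMILAR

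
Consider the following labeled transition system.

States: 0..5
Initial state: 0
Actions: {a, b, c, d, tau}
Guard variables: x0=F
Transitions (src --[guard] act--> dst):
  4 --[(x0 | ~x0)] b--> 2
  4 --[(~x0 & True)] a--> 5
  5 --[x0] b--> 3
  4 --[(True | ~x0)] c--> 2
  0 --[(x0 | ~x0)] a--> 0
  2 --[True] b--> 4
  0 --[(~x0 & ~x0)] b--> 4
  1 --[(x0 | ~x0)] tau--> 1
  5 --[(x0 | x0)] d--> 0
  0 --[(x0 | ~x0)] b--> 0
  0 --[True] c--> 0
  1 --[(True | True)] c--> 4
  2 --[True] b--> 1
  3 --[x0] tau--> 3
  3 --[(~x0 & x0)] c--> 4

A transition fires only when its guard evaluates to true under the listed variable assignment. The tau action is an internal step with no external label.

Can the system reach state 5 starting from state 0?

After dropping false guards: 11 live edges.
depth 0: {0}
depth 1: {4}  cumulative {0,4}
depth 2: {2,5}  cumulative {0,2,4,5}
depth 3: {1}  cumulative {0,1,2,4,5}
R = {0,1,2,4,5}
trace reaching 5: b·a

Answer: REACHABLE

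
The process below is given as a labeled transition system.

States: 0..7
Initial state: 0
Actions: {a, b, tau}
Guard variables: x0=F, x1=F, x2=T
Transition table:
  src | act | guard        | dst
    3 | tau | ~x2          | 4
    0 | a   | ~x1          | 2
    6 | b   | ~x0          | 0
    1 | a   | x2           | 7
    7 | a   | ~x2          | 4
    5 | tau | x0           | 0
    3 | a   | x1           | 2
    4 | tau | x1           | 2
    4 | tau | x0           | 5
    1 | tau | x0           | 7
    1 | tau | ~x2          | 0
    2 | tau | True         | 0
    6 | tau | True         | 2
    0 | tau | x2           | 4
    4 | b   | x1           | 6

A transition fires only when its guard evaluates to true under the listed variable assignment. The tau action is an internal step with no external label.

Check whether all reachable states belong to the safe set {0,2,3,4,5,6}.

Answer: INVARIANT HOLDS

Working:
Allowed set {0,2,3,4,5,6}
R = {0,2,4}
  0: ok
  2: ok
  4: ok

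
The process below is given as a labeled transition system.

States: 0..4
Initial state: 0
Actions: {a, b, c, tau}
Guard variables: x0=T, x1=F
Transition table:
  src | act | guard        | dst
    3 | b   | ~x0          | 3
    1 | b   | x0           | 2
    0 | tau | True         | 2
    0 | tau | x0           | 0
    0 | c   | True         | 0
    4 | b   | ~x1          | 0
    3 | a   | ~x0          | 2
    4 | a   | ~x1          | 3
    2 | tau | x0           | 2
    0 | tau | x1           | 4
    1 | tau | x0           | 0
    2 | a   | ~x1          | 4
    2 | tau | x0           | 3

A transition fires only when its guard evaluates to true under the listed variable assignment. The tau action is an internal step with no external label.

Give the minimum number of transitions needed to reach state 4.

Answer: 2

Trace:
BFS to 4:
  L0 = {0}
  L1 = {2}
  L2 = {3,4}
first hit 4 at d=2 via tau·a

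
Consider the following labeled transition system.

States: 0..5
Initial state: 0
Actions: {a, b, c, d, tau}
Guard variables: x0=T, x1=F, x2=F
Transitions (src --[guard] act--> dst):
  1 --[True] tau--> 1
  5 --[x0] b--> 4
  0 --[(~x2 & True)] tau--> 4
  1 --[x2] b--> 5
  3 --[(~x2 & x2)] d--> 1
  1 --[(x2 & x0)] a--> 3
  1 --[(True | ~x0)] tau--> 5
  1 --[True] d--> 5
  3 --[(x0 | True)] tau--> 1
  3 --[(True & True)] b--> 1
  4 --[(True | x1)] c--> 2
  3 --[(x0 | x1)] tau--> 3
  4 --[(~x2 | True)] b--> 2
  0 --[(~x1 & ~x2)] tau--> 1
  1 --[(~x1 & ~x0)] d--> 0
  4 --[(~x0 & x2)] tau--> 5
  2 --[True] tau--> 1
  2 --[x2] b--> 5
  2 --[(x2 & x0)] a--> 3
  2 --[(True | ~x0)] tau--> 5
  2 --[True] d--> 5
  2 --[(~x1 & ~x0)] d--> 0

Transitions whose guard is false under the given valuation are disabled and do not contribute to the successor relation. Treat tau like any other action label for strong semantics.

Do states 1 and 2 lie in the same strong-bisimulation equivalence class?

Refine partition for ~:
  P[0] = {{0,1,2,3,4,5}}
  P[1] = {{0},{1,2},{3},{4},{5}}
stable after 2 split(s): 5 block(s)
class of 1: {1,2}; class of 2: {1,2}

Answer: BISIMILAR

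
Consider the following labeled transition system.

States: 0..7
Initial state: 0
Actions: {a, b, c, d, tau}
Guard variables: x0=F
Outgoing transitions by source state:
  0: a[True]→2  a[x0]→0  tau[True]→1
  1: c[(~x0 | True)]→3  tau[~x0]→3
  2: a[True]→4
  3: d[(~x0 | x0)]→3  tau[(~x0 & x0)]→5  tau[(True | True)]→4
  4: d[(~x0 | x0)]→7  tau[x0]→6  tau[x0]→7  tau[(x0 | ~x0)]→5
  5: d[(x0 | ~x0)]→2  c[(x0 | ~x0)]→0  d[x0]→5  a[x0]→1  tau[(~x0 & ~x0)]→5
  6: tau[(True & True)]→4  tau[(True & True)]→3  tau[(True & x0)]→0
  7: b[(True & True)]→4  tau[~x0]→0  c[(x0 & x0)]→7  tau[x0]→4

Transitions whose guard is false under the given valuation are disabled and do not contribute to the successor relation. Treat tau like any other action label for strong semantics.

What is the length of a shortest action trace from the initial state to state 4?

BFS to 4:
  L0 = {0}
  L1 = {1,2}
  L2 = {3,4}
depth(4)=2, e.g. a·a

Answer: 2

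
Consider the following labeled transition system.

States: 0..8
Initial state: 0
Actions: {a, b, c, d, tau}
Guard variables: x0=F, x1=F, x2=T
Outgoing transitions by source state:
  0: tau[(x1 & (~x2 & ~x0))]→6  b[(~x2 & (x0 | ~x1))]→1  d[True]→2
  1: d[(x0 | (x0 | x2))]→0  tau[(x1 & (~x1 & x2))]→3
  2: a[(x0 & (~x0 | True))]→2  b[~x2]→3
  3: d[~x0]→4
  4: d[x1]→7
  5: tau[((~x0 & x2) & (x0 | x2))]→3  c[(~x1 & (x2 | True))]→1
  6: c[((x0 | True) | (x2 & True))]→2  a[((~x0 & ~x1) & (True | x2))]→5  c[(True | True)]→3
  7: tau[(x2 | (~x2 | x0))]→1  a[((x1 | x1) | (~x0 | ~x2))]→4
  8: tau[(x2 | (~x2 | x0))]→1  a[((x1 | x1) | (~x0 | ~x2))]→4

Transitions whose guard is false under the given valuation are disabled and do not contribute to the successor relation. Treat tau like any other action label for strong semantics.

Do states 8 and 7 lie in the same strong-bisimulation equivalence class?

Answer: BISIMILAR

Trace:
Refine partition for ~:
  P[0] = {{0,1,2,3,4,5,6,7,8}}
  P[1] = {{0,1,3},{2,4},{5},{6},{7,8}}
  P[2] = {{0,3},{1},{2,4},{5},{6},{7,8}}
6 equivalence class(es) (converged in 3)
[8]={7,8}  [7]={7,8}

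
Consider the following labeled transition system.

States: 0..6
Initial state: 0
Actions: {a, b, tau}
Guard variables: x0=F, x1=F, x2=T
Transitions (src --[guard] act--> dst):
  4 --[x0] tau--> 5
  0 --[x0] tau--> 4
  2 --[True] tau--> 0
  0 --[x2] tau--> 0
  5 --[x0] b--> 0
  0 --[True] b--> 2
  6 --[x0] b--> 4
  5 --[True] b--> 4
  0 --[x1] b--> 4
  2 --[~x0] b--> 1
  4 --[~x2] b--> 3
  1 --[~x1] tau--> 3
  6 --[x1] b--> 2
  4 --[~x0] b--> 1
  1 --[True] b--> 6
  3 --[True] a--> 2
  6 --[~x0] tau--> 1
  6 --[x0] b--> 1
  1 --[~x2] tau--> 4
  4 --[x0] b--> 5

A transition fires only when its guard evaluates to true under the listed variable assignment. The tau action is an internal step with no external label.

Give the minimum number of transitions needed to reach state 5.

Answer: UNREACHABLE

Trace:
Breadth-first toward 5:
  depth 0: {0}
  depth 1: {2}
  depth 2: {1}
  depth 3: {3,6}
5 never appears.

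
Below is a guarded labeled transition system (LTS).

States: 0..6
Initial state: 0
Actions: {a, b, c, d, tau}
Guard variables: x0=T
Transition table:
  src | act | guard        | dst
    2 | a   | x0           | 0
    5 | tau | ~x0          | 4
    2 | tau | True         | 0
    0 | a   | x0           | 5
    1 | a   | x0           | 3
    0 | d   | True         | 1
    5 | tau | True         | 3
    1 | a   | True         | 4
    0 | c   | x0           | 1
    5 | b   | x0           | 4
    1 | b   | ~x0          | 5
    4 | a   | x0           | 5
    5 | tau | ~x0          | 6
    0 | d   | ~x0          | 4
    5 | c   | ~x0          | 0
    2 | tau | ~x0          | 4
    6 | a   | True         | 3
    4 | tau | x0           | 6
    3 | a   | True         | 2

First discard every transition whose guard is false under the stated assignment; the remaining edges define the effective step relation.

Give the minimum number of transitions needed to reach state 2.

Answer: 3

Analysis:
Breadth-first toward 2:
  L0 = {0}
  L1 = {1,5}
  L2 = {3,4}
  L3 = {2,6}
depth(2)=3, e.g. a·tau·a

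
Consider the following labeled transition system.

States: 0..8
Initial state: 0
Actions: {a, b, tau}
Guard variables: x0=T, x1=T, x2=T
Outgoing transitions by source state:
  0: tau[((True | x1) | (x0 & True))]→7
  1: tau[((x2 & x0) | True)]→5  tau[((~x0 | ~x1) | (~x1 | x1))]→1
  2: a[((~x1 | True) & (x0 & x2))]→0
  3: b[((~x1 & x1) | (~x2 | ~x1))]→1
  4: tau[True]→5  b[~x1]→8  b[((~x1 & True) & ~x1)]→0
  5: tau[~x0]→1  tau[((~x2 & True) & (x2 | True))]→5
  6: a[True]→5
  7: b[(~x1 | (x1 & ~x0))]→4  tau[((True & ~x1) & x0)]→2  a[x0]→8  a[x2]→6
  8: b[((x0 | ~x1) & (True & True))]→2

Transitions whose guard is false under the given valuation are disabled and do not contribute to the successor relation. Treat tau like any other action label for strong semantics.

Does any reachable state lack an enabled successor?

Answer: DEADLOCK at state 5

Trace:
R = {0,2,5,6,7,8}
  0: tau→7  [1 out]
  2: a→0  [1 out]
  5: ∅  [STUCK]
  6: a→5  [1 out]
  7: a→6  a→8  [2 out]
  8: b→2  [1 out]
trace reaching 5: tau·a·a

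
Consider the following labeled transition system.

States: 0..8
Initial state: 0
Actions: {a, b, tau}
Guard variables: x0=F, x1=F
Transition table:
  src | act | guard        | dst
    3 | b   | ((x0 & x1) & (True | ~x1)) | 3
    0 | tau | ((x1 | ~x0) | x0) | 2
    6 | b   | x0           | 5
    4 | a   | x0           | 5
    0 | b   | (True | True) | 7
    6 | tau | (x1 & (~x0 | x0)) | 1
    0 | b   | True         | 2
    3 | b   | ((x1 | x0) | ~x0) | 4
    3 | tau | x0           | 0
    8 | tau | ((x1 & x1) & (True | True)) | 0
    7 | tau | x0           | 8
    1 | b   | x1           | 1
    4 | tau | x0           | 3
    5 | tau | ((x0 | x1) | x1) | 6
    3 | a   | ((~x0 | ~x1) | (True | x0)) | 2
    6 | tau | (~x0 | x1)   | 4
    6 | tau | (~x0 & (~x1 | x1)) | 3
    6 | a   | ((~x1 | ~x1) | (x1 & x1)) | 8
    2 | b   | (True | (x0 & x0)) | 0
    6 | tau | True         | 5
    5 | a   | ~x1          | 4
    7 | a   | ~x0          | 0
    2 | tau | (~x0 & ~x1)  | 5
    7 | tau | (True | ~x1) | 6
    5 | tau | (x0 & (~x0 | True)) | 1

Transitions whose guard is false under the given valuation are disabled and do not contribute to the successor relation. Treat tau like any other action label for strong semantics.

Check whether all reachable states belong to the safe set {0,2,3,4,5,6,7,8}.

Inv-set: {0,2,3,4,5,6,7,8}
Reach set: {0,2,3,4,5,6,7,8}
  0: safe
  2: safe
  3: safe
  4: safe
  5: safe
  6: safe
  7: safe
  8: safe

Answer: INVARIANT HOLDS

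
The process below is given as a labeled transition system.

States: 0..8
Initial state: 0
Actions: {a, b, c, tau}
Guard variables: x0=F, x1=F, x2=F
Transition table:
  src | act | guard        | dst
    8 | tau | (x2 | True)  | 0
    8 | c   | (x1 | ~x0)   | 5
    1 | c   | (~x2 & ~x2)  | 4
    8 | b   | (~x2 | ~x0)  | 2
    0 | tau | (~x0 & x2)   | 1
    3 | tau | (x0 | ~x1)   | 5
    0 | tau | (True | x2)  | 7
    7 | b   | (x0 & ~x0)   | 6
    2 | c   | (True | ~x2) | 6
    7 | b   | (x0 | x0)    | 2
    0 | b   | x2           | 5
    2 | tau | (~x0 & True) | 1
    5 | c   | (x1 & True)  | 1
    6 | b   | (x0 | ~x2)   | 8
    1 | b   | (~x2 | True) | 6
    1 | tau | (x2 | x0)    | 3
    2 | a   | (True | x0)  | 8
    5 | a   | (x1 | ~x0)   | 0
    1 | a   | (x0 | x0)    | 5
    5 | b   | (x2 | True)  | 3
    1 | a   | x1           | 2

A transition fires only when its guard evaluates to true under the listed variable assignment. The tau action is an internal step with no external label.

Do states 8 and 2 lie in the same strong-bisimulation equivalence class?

Compute ~ classes (split until stable):
  π0 = {{0,1,2,3,4,5,6,7,8}}
  π1 = {{0,3},{1},{2},{4,7},{5},{6},{8}}
  π2 = {{0},{1},{2},{3},{4,7},{5},{6},{8}}
8 equivalence class(es) (converged in 3)
8∈{8}, 2∈{2}

Answer: NOT BISIMILAR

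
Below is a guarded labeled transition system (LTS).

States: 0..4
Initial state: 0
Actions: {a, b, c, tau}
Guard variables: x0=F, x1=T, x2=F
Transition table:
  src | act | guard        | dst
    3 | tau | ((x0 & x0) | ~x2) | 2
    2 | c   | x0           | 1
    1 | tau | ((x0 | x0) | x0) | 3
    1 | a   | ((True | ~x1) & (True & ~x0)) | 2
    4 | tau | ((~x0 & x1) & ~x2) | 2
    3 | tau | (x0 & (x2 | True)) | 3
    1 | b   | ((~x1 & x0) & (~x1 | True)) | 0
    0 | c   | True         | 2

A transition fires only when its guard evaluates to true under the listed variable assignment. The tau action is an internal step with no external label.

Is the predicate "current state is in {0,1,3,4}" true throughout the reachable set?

Answer: INVARIANT VIOLATED at state 2

Working:
Safe = {0,1,3,4}
Reachable = {0,2}
  0: ok
  2: outside
reach 2 via c — violates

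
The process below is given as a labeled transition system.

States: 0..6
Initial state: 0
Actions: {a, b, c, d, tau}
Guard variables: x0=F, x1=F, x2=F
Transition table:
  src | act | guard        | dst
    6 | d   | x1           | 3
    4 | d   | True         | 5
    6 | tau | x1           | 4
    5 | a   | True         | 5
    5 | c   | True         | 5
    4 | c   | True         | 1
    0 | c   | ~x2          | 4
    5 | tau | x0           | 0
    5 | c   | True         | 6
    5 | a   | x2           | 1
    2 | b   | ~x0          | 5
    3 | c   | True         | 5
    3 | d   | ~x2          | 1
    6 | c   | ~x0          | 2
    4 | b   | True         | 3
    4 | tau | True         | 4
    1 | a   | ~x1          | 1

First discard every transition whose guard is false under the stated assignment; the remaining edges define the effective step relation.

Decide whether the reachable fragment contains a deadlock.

Reachable = {0,1,2,3,4,5,6}
  0: c→4  [1 out]
  1: a→1  [1 out]
  2: b→5  [1 out]
  3: c→5  d→1  [2 out]
  4: b→3  c→1  d→5  tau→4  [4 out]
  5: a→5  c→5  c→6  [3 out]
  6: c→2  [1 out]

Answer: DEADLOCK-FREE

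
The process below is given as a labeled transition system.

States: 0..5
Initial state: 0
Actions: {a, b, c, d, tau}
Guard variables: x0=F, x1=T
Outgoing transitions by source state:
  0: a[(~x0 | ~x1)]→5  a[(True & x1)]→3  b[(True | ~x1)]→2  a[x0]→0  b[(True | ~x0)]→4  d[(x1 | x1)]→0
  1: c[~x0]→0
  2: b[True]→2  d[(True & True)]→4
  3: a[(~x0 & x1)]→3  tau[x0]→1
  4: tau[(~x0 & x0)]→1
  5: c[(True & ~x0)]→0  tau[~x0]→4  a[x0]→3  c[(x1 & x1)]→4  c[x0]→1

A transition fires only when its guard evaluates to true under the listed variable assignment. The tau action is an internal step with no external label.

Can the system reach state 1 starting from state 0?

Guard filter leaves 12 enabled edge(s).
L0 = {0}
L1 = {2,3,4,5}  now seen {0,2,3,4,5}
R = {0,2,3,4,5}

Answer: UNREACHABLE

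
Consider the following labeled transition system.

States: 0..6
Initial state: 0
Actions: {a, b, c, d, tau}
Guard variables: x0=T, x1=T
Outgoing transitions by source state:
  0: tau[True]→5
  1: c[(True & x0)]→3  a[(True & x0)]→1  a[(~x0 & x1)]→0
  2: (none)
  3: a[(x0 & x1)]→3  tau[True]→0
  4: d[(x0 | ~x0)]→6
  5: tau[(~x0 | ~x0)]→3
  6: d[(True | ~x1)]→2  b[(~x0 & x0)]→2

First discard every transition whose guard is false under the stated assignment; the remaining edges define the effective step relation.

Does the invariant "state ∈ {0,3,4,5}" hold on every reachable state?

Answer: INVARIANT HOLDS

Analysis:
Allowed set {0,3,4,5}
R = {0,5}
  0: safe
  5: safe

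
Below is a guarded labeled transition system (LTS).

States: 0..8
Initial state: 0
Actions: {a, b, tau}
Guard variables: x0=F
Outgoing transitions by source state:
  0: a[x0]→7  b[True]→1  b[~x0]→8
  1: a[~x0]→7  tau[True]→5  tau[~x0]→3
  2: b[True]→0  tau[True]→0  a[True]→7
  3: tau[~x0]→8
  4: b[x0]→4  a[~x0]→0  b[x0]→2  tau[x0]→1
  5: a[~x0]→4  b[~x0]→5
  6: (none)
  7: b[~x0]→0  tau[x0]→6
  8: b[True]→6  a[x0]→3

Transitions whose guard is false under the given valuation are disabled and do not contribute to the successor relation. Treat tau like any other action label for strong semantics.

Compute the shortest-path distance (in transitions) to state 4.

BFS to 4:
  L0 = {0}
  L1 = {1,8}
  L2 = {3,5,6,7}
  L3 = {4}
first hit 4 at d=3 via b·tau·a

Answer: 3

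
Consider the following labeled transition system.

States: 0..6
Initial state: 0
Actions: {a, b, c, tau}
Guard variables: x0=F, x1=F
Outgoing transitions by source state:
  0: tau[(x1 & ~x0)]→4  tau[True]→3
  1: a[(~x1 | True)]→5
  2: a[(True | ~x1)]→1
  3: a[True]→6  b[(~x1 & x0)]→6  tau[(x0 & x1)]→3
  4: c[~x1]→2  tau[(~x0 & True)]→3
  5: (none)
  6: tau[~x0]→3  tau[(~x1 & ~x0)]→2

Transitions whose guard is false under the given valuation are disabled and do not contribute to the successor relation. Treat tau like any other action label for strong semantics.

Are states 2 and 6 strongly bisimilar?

Compute ~ classes (split until stable):
  P[0] = {{0,1,2,3,4,5,6}}
  P[1] = {{0,6},{1,2,3},{4},{5}}
  P[2] = {{0,6},{1},{2},{3},{4},{5}}
  P[3] = {{0},{1},{2},{3},{4},{5},{6}}
stable after 4 split(s): 7 block(s)
[2]={2}  [6]={6}

Answer: NOT BISIMILAR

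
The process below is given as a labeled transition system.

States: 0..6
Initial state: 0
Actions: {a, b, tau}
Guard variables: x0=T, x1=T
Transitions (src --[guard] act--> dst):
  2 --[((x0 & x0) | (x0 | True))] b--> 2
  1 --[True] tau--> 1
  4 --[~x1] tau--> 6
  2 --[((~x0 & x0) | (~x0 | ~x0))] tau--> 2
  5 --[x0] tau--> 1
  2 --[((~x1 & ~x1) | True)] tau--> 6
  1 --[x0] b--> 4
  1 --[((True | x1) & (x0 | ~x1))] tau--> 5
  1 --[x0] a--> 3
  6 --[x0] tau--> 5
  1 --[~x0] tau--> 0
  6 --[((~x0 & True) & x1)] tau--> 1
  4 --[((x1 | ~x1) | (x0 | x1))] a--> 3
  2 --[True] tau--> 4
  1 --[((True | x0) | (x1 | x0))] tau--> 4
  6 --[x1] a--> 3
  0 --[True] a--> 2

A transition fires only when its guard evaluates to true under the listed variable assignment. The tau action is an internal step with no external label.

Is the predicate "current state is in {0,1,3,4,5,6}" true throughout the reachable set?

Answer: INVARIANT VIOLATED at state 2

Trace:
Allowed set {0,1,3,4,5,6}
Reachable = {0,1,2,3,4,5,6}
  0: ok
  1: ok
  2: ✗ unsafe
  3: ok
  4: ok
  5: ok
  6: ok
reach 2 via a — violates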